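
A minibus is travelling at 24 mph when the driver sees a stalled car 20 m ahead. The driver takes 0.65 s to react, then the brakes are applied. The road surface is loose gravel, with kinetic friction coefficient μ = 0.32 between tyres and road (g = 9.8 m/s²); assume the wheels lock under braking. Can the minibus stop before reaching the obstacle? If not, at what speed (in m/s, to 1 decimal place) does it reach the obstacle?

24 mph × 0.44704 = 10.7290 m/s.
a = μg = 0.32 × 9.8 = 3.136 m/s².
Reaction distance = 10.7290 × 0.65 = 6.974 m.
Braking distance needed to stop: v²/(2a) = 115.111 / 6.272 = 18.353 m, so total needed = 6.974 + 18.353 = 25.327 m > 20 m — it cannot stop.
Distance remaining when braking begins: 20 − 6.974 = 13.026 m.
v² = v₀² − 2a·d = 115.111 − 2 × 3.136 × 13.026 = 33.412 m²/s².
v = √33.412 = 5.780 m/s.

No — it strikes the obstacle at 5.8 m/s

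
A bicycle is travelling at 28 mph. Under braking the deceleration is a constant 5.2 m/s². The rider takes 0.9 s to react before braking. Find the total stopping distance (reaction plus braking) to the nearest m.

Total stopping distance ≈ 26 m

28 mph × 0.44704 = 12.5171 m/s.
Reaction distance = v·t_r = 12.5171 × 0.9 = 11.265 m.
Braking distance = v²/(2a) = 12.5171² / (2 × 5.200) = 156.678 / 10.400 = 15.065 m.
Total = 11.265 + 15.065 = 26.330 m.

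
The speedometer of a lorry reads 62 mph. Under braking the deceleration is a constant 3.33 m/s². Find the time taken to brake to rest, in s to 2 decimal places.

62 mph × 0.44704 = 27.7165 m/s.
Braking time = v/a = 27.7165 / 3.330 = 8.323 s.

Braking time ≈ 8.32 s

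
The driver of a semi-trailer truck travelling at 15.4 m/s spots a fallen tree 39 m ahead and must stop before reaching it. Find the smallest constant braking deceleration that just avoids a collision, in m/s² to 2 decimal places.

Required deceleration ≈ 3.04 m/s²

v² = 2a·d ⇒ a = v²/(2d) = 15.4000² / (2 × 39.000) = 237.160 / 78.000 = 3.0405 m/s².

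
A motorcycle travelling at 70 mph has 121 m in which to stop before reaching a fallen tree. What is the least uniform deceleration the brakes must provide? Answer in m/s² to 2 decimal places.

Required deceleration ≈ 4.05 m/s²

70 mph × 0.44704 = 31.2928 m/s.
v² = 2a·d ⇒ a = v²/(2d) = 31.2928² / (2 × 121.000) = 979.239 / 242.000 = 4.0464 m/s².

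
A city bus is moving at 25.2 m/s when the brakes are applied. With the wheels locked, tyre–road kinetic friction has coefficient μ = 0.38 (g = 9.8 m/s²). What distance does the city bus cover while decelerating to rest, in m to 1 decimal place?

Braking distance ≈ 85.3 m

a = μg = 0.38 × 9.8 = 3.724 m/s².
Braking distance = v²/(2a) = 25.2000² / (2 × 3.724) = 635.040 / 7.448 = 85.263 m.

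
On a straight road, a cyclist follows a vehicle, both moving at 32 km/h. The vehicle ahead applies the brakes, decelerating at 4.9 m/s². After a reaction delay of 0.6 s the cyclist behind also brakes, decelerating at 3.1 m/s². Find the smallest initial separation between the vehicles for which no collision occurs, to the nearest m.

Minimum gap ≈ 10 m

32 km/h ÷ 3.6 = 8.8889 m/s.
Leader travels v²/(2a_L) = 79.013 / 9.800 = 8.063 m before stopping.
Follower covers v·t_r = 8.8889 × 0.6 = 5.333 m while reacting, then v²/(2a_F) = 79.013 / 6.200 = 12.744 m while braking, for a total of 5.333 + 12.744 = 18.077 m.
Since a_F ≤ a_L and the follower starts braking later, the follower is never slower than the leader, so the closest approach is when both have stopped.
Minimum gap = 18.077 − 8.063 = 10.014 m.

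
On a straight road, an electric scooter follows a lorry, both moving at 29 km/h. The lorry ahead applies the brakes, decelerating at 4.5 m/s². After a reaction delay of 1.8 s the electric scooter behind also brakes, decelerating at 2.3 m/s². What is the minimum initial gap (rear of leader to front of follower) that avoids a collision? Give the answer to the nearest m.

Minimum gap ≈ 21 m

29 km/h ÷ 3.6 = 8.0556 m/s.
Leader travels v²/(2a_L) = 64.893 / 9.000 = 7.210 m before stopping.
Follower covers v·t_r = 8.0556 × 1.8 = 14.500 m while reacting, then v²/(2a_F) = 64.893 / 4.600 = 14.107 m while braking, for a total of 14.500 + 14.107 = 28.607 m.
Since a_F ≤ a_L and the follower starts braking later, the follower is never slower than the leader, so the closest approach is when both have stopped.
Minimum gap = 28.607 − 7.210 = 21.397 m.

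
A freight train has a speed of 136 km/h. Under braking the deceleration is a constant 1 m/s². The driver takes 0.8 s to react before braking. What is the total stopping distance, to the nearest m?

Total stopping distance ≈ 744 m

136 km/h ÷ 3.6 = 37.7778 m/s.
Reaction distance = v·t_r = 37.7778 × 0.8 = 30.222 m.
Braking distance = v²/(2a) = 37.7778² / (2 × 1.000) = 1427.162 / 2.000 = 713.581 m.
Total = 30.222 + 713.581 = 743.803 m.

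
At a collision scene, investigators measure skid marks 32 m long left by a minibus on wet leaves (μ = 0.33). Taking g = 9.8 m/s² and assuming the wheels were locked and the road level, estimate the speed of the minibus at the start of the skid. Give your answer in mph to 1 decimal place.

Initial speed ≈ 32.2 mph

Deceleration a = μg = 0.33 × 9.8 = 3.234 m/s².
v = √(2a·d) = √(2 × 3.234 × 32) = √206.976 = 14.3867 m/s.
= 14.3867 ÷ 0.44704 = 32.182 mph.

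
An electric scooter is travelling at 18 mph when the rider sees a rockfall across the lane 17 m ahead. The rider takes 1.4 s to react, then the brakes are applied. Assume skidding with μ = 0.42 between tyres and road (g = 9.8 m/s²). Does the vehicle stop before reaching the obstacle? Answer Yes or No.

18 mph × 0.44704 = 8.0467 m/s.
a = μg = 0.42 × 9.8 = 4.116 m/s².
Reaction distance = 8.0467 × 1.4 = 11.265 m.
Braking distance = v²/(2a) = 64.749 / 8.232 = 7.866 m.
Total stopping distance = 11.265 + 7.866 = 19.131 m, vs 17 m available — it cannot stop in time and overshoots by 19.131 − 17 = 2.131 m.

No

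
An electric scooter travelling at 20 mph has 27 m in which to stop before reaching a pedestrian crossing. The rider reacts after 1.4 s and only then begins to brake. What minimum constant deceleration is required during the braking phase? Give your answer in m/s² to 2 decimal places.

Required deceleration ≈ 2.76 m/s²

20 mph × 0.44704 = 8.9408 m/s.
Distance covered during reaction = 8.9408 × 1.4 = 12.517 m.
Distance available for braking: 27 − 12.517 = 14.483 m.
v² = 2a·d ⇒ a = v²/(2d) = 8.9408² / (2 × 14.483) = 79.938 / 28.966 = 2.7597 m/s².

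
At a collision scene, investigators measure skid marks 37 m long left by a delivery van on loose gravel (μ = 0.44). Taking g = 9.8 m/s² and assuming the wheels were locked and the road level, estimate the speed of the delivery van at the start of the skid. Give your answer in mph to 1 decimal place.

Deceleration a = μg = 0.44 × 9.8 = 4.312 m/s².
v = √(2a·d) = √(2 × 4.312 × 37) = √319.088 = 17.8630 m/s.
= 17.8630 ÷ 0.44704 = 39.958 mph.

Initial speed ≈ 40.0 mph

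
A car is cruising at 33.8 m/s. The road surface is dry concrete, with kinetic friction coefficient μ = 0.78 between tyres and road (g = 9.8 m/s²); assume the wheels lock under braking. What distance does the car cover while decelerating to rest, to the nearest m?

a = μg = 0.78 × 9.8 = 7.644 m/s².
Braking distance = v²/(2a) = 33.8000² / (2 × 7.644) = 1142.440 / 15.288 = 74.728 m.

Braking distance ≈ 75 m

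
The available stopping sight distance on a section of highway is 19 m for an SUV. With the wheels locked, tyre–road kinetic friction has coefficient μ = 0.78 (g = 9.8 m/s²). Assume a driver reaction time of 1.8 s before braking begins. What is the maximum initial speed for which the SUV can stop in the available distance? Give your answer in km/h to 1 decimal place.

a = μg = 0.78 × 9.8 = 7.644 m/s².
Stopping distance: v·t_r + v²/(2a) = 19 with t_r = 1.8 s and a = 7.644 m/s².
So v² + 27.518 v − 290.47 = 0.
Positive root: v = −a·t_r + √((a·t_r)² + 2a·d) = −13.759 + √(189.310 + 290.47) = 8.1449 m/s.
8.1449 m/s × 3.6 = 29.322 km/h.

Maximum speed ≈ 29.3 km/h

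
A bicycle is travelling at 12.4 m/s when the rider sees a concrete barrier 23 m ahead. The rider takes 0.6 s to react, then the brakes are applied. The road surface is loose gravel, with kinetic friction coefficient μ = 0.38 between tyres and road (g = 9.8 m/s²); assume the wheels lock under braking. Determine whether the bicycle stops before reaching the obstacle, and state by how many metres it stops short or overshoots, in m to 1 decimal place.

a = μg = 0.38 × 9.8 = 3.724 m/s².
Reaction distance = 12.4000 × 0.6 = 7.440 m.
Braking distance = v²/(2a) = 153.760 / 7.448 = 20.644 m.
Total stopping distance = 7.440 + 20.644 = 28.084 m, vs 23 m available — it cannot stop in time and overshoots by 28.084 − 23 = 5.084 m.

No — it overshoots by 5.1 m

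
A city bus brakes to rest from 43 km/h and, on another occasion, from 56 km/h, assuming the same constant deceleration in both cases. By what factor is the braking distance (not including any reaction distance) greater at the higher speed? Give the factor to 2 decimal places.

Braking distance d = v²/(2a), so with a fixed, d ∝ v².
Factor = (56/43)² = 1.3023² = 1.6960.

Factor ≈ 1.70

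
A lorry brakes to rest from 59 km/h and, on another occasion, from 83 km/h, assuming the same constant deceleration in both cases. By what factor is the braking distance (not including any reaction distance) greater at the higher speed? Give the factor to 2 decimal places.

Braking distance d = v²/(2a), so with a fixed, d ∝ v².
Factor = (83/59)² = 1.4068² = 1.9791.

Factor ≈ 1.98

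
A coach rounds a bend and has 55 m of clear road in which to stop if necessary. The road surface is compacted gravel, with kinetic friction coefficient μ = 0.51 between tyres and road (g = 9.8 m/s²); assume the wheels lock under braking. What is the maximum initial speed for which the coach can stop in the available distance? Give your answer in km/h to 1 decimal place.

Maximum speed ≈ 84.4 km/h

a = μg = 0.51 × 9.8 = 4.998 m/s².
v²/(2a) = d ⇒ v = √(2 × 4.998 × 55) = √549.78 = 23.4474 m/s.
23.4474 m/s × 3.6 = 84.411 km/h.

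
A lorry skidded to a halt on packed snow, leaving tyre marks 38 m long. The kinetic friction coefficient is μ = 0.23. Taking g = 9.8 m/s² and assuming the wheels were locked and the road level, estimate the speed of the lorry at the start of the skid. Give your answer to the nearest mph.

Deceleration a = μg = 0.23 × 9.8 = 2.254 m/s².
v = √(2a·d) = √(2 × 2.254 × 38) = √171.304 = 13.0883 m/s.
= 13.0883 ÷ 0.44704 = 29.278 mph.

Initial speed ≈ 29 mph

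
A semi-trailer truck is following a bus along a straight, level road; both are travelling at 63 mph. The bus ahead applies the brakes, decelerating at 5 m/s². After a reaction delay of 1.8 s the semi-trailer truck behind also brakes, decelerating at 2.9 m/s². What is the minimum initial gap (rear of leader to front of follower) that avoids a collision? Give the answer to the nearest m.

Minimum gap ≈ 108 m

63 mph × 0.44704 = 28.1635 m/s.
Leader travels v²/(2a_L) = 793.183 / 10.000 = 79.318 m before stopping.
Follower covers v·t_r = 28.1635 × 1.8 = 50.694 m while reacting, then v²/(2a_F) = 793.183 / 5.800 = 136.756 m while braking, for a total of 50.694 + 136.756 = 187.450 m.
Since a_F ≤ a_L and the follower starts braking later, the follower is never slower than the leader, so the closest approach is when both have stopped.
Minimum gap = 187.450 − 79.318 = 108.132 m.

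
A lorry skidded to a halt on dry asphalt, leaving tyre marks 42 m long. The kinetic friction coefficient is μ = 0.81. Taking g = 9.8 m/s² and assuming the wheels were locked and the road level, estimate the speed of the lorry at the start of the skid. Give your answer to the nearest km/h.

Initial speed ≈ 93 km/h

Deceleration a = μg = 0.81 × 9.8 = 7.938 m/s².
v = √(2a·d) = √(2 × 7.938 × 42) = √666.792 = 25.8223 m/s.
= 25.8223 × 3.6 = 92.960 km/h.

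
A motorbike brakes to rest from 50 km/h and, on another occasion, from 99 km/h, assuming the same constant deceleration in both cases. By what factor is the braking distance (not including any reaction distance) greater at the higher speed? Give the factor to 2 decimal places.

Factor ≈ 3.92

Braking distance d = v²/(2a), so with a fixed, d ∝ v².
Factor = (99/50)² = 1.9800² = 3.9204.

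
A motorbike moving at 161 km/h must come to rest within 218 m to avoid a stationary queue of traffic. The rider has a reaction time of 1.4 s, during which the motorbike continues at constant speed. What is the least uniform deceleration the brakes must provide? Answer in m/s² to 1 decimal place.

Required deceleration ≈ 6.4 m/s²

161 km/h ÷ 3.6 = 44.7222 m/s.
Distance covered during reaction = 44.7222 × 1.4 = 62.611 m.
Distance available for braking: 218 − 62.611 = 155.389 m.
v² = 2a·d ⇒ a = v²/(2d) = 44.7222² / (2 × 155.389) = 2000.075 / 310.778 = 6.4357 m/s².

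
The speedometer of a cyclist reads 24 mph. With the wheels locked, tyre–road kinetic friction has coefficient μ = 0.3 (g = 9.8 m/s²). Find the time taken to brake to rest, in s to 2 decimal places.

Braking time ≈ 3.65 s

24 mph × 0.44704 = 10.7290 m/s.
a = μg = 0.3 × 9.8 = 2.940 m/s².
Braking time = v/a = 10.7290 / 2.940 = 3.649 s.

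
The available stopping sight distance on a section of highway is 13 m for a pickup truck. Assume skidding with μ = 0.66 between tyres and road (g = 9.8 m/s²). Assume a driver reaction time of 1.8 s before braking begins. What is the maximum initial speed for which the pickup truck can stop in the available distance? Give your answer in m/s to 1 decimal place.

Maximum speed ≈ 5.8 m/s

a = μg = 0.66 × 9.8 = 6.468 m/s².
Stopping distance: v·t_r + v²/(2a) = 13 with t_r = 1.8 s and a = 6.468 m/s².
So v² + 23.285 v − 168.17 = 0.
Positive root: v = −a·t_r + √((a·t_r)² + 2a·d) = −11.642 + √(135.536 + 168.17) = 5.7852 m/s.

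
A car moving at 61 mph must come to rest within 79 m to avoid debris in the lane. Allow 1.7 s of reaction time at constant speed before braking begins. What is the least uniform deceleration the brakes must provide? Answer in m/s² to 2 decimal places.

Required deceleration ≈ 11.39 m/s²

61 mph × 0.44704 = 27.2694 m/s.
Distance covered during reaction = 27.2694 × 1.7 = 46.358 m.
Distance available for braking: 79 − 46.358 = 32.642 m.
v² = 2a·d ⇒ a = v²/(2d) = 27.2694² / (2 × 32.642) = 743.620 / 65.284 = 11.3905 m/s².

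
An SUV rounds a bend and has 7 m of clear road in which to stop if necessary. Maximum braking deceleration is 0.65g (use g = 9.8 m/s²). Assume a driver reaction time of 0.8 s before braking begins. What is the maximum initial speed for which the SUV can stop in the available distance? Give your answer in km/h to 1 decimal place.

Maximum speed ≈ 20.3 km/h

a = 0.65 × 9.8 = 6.370 m/s².
Stopping distance: v·t_r + v²/(2a) = 7 with t_r = 0.8 s and a = 6.370 m/s².
So v² + 10.192 v − 89.18 = 0.
Positive root: v = −a·t_r + √((a·t_r)² + 2a·d) = −5.096 + √(25.969 + 89.18) = 5.6348 m/s.
5.6348 m/s × 3.6 = 20.285 km/h.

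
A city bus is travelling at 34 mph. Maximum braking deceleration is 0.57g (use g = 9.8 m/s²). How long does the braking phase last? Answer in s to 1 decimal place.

34 mph × 0.44704 = 15.1994 m/s.
a = 0.57 × 9.8 = 5.586 m/s².
Braking time = v/a = 15.1994 / 5.586 = 2.721 s.

Braking time ≈ 2.7 s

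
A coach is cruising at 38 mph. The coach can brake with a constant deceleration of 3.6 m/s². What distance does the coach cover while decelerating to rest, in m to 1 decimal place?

Braking distance ≈ 40.1 m

38 mph × 0.44704 = 16.9875 m/s.
Braking distance = v²/(2a) = 16.9875² / (2 × 3.600) = 288.575 / 7.200 = 40.080 m.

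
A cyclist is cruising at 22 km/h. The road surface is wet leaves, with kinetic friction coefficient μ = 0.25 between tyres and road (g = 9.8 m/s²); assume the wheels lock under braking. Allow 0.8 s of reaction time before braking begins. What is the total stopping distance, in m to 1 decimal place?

Total stopping distance ≈ 12.5 m

22 km/h ÷ 3.6 = 6.1111 m/s.
a = μg = 0.25 × 9.8 = 2.450 m/s².
Reaction distance = v·t_r = 6.1111 × 0.8 = 4.889 m.
Braking distance = v²/(2a) = 6.1111² / (2 × 2.450) = 37.346 / 4.900 = 7.622 m.
Total = 4.889 + 7.622 = 12.511 m.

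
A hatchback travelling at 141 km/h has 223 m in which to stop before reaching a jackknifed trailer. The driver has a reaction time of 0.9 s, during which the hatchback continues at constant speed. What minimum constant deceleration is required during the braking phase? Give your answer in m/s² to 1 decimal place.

141 km/h ÷ 3.6 = 39.1667 m/s.
Distance covered during reaction = 39.1667 × 0.9 = 35.250 m.
Distance available for braking: 223 − 35.250 = 187.750 m.
v² = 2a·d ⇒ a = v²/(2d) = 39.1667² / (2 × 187.750) = 1534.030 / 375.500 = 4.0853 m/s².

Required deceleration ≈ 4.1 m/s²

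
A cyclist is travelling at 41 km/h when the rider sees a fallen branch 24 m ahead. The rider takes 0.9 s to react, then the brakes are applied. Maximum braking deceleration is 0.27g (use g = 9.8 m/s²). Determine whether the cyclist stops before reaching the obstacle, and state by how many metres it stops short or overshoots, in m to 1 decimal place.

No — it overshoots by 10.8 m

41 km/h ÷ 3.6 = 11.3889 m/s.
a = 0.27 × 9.8 = 2.646 m/s².
Reaction distance = 11.3889 × 0.9 = 10.250 m.
Braking distance = v²/(2a) = 129.707 / 5.292 = 24.510 m.
Total stopping distance = 10.250 + 24.510 = 34.760 m, vs 24 m available — it cannot stop in time and overshoots by 34.760 − 24 = 10.760 m.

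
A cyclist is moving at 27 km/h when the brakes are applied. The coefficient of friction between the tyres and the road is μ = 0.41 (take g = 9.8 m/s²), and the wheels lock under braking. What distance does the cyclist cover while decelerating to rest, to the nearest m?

27 km/h ÷ 3.6 = 7.5000 m/s.
a = μg = 0.41 × 9.8 = 4.018 m/s².
Braking distance = v²/(2a) = 7.5000² / (2 × 4.018) = 56.250 / 8.036 = 7.000 m.

Braking distance ≈ 7 m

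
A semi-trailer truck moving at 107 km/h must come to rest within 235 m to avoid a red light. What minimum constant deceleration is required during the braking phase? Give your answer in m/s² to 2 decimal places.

107 km/h ÷ 3.6 = 29.7222 m/s.
v² = 2a·d ⇒ a = v²/(2d) = 29.7222² / (2 × 235.000) = 883.409 / 470.000 = 1.8796 m/s².

Required deceleration ≈ 1.88 m/s²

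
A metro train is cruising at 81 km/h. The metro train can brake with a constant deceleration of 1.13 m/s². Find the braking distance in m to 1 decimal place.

Braking distance ≈ 224.0 m

81 km/h ÷ 3.6 = 22.5000 m/s.
Braking distance = v²/(2a) = 22.5000² / (2 × 1.130) = 506.250 / 2.260 = 224.004 m.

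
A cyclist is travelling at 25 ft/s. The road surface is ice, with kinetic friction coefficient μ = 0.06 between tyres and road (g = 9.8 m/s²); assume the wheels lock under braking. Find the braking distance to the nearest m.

Braking distance ≈ 49 m

25 ft/s × 0.3048 = 7.6200 m/s.
a = μg = 0.06 × 9.8 = 0.588 m/s².
Braking distance = v²/(2a) = 7.6200² / (2 × 0.588) = 58.064 / 1.176 = 49.374 m.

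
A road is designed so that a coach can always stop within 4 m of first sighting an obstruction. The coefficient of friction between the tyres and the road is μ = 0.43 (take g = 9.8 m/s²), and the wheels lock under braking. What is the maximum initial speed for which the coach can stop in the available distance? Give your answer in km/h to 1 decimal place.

a = μg = 0.43 × 9.8 = 4.214 m/s².
v²/(2a) = d ⇒ v = √(2 × 4.214 × 4) = √33.71 = 5.8060 m/s.
5.8060 m/s × 3.6 = 20.902 km/h.

Maximum speed ≈ 20.9 km/h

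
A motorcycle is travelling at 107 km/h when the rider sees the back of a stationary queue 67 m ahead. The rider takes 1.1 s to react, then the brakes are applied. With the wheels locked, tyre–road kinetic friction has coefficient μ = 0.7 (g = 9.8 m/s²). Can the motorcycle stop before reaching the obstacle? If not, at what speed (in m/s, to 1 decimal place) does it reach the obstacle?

No — it strikes the obstacle at 20.3 m/s

107 km/h ÷ 3.6 = 29.7222 m/s.
a = μg = 0.7 × 9.8 = 6.860 m/s².
Reaction distance = 29.7222 × 1.1 = 32.694 m.
Braking distance needed to stop: v²/(2a) = 883.409 / 13.720 = 64.388 m, so total needed = 32.694 + 64.388 = 97.082 m > 67 m — it cannot stop.
Distance remaining when braking begins: 67 − 32.694 = 34.306 m.
v² = v₀² − 2a·d = 883.409 − 2 × 6.860 × 34.306 = 412.731 m²/s².
v = √412.731 = 20.316 m/s.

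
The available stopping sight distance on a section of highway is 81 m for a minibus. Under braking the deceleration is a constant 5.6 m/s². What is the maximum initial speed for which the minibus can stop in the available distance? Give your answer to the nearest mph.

Maximum speed ≈ 67 mph

v²/(2a) = d ⇒ v = √(2 × 5.600 × 81) = √907.20 = 30.1198 m/s.
30.1198 m/s ÷ 0.44704 = 67.376 mph.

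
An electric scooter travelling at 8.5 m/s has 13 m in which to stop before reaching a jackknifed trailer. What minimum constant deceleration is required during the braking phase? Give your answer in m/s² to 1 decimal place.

v² = 2a·d ⇒ a = v²/(2d) = 8.5000² / (2 × 13.000) = 72.250 / 26.000 = 2.7788 m/s².

Required deceleration ≈ 2.8 m/s²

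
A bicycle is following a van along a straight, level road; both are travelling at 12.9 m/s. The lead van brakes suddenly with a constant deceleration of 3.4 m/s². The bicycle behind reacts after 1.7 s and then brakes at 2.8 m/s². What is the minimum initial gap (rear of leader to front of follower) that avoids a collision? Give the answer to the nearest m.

Minimum gap ≈ 27 m

Leader travels v²/(2a_L) = 166.410 / 6.800 = 24.472 m before stopping.
Follower covers v·t_r = 12.9000 × 1.7 = 21.930 m while reacting, then v²/(2a_F) = 166.410 / 5.600 = 29.716 m while braking, for a total of 21.930 + 29.716 = 51.646 m.
Since a_F ≤ a_L and the follower starts braking later, the follower is never slower than the leader, so the closest approach is when both have stopped.
Minimum gap = 51.646 − 24.472 = 27.174 m.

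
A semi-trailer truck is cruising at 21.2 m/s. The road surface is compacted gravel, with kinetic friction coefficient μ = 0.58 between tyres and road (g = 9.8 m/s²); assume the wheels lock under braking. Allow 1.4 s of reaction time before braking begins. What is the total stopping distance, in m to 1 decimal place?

Total stopping distance ≈ 69.2 m

a = μg = 0.58 × 9.8 = 5.684 m/s².
Reaction distance = v·t_r = 21.2000 × 1.4 = 29.680 m.
Braking distance = v²/(2a) = 21.2000² / (2 × 5.684) = 449.440 / 11.368 = 39.536 m.
Total = 29.680 + 39.536 = 69.216 m.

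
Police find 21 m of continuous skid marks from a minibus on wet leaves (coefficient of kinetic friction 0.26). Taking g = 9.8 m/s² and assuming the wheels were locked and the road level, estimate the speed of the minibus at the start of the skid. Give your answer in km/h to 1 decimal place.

Initial speed ≈ 37.2 km/h

Deceleration a = μg = 0.26 × 9.8 = 2.548 m/s².
v = √(2a·d) = √(2 × 2.548 × 21) = √107.016 = 10.3449 m/s.
= 10.3449 × 3.6 = 37.242 km/h.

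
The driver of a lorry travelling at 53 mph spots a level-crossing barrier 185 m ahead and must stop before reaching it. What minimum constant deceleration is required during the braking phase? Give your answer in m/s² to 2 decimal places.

53 mph × 0.44704 = 23.6931 m/s.
v² = 2a·d ⇒ a = v²/(2d) = 23.6931² / (2 × 185.000) = 561.363 / 370.000 = 1.5172 m/s².

Required deceleration ≈ 1.52 m/s²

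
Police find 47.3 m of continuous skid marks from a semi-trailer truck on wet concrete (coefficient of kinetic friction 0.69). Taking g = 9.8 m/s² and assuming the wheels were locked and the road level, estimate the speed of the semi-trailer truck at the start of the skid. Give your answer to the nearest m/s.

Initial speed ≈ 25 m/s

Deceleration a = μg = 0.69 × 9.8 = 6.762 m/s².
v = √(2a·d) = √(2 × 6.762 × 47.3) = √639.685 = 25.2920 m/s.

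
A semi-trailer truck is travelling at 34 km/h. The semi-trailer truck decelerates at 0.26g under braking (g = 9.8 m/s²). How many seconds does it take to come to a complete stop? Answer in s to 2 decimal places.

34 km/h ÷ 3.6 = 9.4444 m/s.
a = 0.26 × 9.8 = 2.548 m/s².
Braking time = v/a = 9.4444 / 2.548 = 3.707 s.

Braking time ≈ 3.71 s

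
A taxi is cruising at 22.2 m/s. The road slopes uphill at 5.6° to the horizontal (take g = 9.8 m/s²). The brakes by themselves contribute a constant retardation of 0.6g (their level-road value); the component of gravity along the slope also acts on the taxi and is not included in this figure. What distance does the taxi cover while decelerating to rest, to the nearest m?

a = 0.6 × 9.8 = 5.880 m/s².
Gravity along the uphill slope adds to the braking deceleration: a_eff = 5.880 + 9.8·sin 5.6° = 5.880 + 0.956 = 6.836 m/s².
Braking distance = v²/(2a) = 22.2000² / (2 × 6.836) = 492.840 / 13.672 = 36.047 m.

Braking distance ≈ 36 m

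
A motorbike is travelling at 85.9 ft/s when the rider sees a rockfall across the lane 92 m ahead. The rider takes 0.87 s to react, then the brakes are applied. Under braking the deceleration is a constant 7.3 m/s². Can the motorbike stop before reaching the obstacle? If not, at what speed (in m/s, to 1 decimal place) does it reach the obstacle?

85.9 ft/s × 0.3048 = 26.1823 m/s.
Reaction distance = 26.1823 × 0.87 = 22.779 m.
Braking distance = v²/(2a) = 685.513 / 14.600 = 46.953 m.
Total stopping distance = 22.779 + 46.953 = 69.732 m, vs 92 m available — it stops with 92 − 69.732 = 22.268 m to spare.

Yes — it stops about 22.3 m short of the obstacle, so it never reaches it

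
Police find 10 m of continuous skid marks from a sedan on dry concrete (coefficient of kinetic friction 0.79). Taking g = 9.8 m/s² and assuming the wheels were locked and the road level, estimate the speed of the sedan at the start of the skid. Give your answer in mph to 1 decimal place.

Initial speed ≈ 27.8 mph

Deceleration a = μg = 0.79 × 9.8 = 7.742 m/s².
v = √(2a·d) = √(2 × 7.742 × 10) = √154.840 = 12.4435 m/s.
= 12.4435 ÷ 0.44704 = 27.835 mph.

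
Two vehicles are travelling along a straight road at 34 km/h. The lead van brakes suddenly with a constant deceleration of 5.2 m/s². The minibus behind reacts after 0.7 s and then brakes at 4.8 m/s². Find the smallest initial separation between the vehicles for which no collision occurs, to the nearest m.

Minimum gap ≈ 7 m

34 km/h ÷ 3.6 = 9.4444 m/s.
Leader travels v²/(2a_L) = 89.197 / 10.400 = 8.577 m before stopping.
Follower covers v·t_r = 9.4444 × 0.7 = 6.611 m while reacting, then v²/(2a_F) = 89.197 / 9.600 = 9.291 m while braking, for a total of 6.611 + 9.291 = 15.902 m.
Since a_F ≤ a_L and the follower starts braking later, the follower is never slower than the leader, so the closest approach is when both have stopped.
Minimum gap = 15.902 − 8.577 = 7.325 m.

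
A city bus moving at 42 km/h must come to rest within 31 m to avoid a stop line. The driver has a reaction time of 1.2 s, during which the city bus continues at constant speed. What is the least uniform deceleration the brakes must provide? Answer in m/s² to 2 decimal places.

Required deceleration ≈ 4.00 m/s²

42 km/h ÷ 3.6 = 11.6667 m/s.
Distance covered during reaction = 11.6667 × 1.2 = 14.000 m.
Distance available for braking: 31 − 14.000 = 17.000 m.
v² = 2a·d ⇒ a = v²/(2d) = 11.6667² / (2 × 17.000) = 136.112 / 34.000 = 4.0033 m/s².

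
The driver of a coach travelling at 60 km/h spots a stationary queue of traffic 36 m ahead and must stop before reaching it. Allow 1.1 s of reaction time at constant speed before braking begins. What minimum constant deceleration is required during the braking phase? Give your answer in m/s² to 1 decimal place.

Required deceleration ≈ 7.9 m/s²

60 km/h ÷ 3.6 = 16.6667 m/s.
Distance covered during reaction = 16.6667 × 1.1 = 18.333 m.
Distance available for braking: 36 − 18.333 = 17.667 m.
v² = 2a·d ⇒ a = v²/(2d) = 16.6667² / (2 × 17.667) = 277.779 / 35.334 = 7.8615 m/s².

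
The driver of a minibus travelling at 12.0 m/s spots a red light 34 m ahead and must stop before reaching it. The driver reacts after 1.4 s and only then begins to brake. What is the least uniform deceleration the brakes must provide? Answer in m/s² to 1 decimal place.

Required deceleration ≈ 4.2 m/s²

Distance covered during reaction = 12.0000 × 1.4 = 16.800 m.
Distance available for braking: 34 − 16.800 = 17.200 m.
v² = 2a·d ⇒ a = v²/(2d) = 12.0000² / (2 × 17.200) = 144.000 / 34.400 = 4.1860 m/s².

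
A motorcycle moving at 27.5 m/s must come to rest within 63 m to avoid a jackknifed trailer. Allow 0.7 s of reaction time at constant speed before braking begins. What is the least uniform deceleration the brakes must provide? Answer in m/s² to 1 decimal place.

Distance covered during reaction = 27.5000 × 0.7 = 19.250 m.
Distance available for braking: 63 − 19.250 = 43.750 m.
v² = 2a·d ⇒ a = v²/(2d) = 27.5000² / (2 × 43.750) = 756.250 / 87.500 = 8.6429 m/s².

Required deceleration ≈ 8.6 m/s²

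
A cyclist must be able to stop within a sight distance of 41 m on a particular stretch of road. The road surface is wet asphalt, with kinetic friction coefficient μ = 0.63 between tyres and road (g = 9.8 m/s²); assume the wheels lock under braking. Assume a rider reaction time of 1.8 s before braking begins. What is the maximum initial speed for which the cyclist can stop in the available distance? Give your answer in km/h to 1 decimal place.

Maximum speed ≈ 50.3 km/h

a = μg = 0.63 × 9.8 = 6.174 m/s².
Stopping distance: v·t_r + v²/(2a) = 41 with t_r = 1.8 s and a = 6.174 m/s².
So v² + 22.226 v − 506.27 = 0.
Positive root: v = −a·t_r + √((a·t_r)² + 2a·d) = −11.113 + √(123.499 + 506.27) = 13.9822 m/s.
13.9822 m/s × 3.6 = 50.336 km/h.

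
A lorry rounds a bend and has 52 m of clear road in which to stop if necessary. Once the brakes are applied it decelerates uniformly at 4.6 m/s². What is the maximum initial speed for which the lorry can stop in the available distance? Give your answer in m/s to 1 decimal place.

v²/(2a) = d ⇒ v = √(2 × 4.600 × 52) = √478.40 = 21.8724 m/s.

Maximum speed ≈ 21.9 m/s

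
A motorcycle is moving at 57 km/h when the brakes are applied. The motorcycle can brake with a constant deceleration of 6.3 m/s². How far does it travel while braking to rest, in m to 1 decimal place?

57 km/h ÷ 3.6 = 15.8333 m/s.
Braking distance = v²/(2a) = 15.8333² / (2 × 6.300) = 250.693 / 12.600 = 19.896 m.

Braking distance ≈ 19.9 m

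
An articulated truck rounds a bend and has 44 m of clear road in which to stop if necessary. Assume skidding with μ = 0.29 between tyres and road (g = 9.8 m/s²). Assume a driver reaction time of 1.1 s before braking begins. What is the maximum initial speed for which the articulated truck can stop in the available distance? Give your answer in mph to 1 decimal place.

a = μg = 0.29 × 9.8 = 2.842 m/s².
Stopping distance: v·t_r + v²/(2a) = 44 with t_r = 1.1 s and a = 2.842 m/s².
So v² + 6.252 v − 250.10 = 0.
Positive root: v = −a·t_r + √((a·t_r)² + 2a·d) = −3.126 + √(9.772 + 250.10) = 12.9945 m/s.
12.9945 m/s ÷ 0.44704 = 29.068 mph.

Maximum speed ≈ 29.1 mph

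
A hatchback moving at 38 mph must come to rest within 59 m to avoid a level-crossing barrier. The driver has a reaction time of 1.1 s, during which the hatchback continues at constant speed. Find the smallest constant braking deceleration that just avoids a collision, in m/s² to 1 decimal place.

38 mph × 0.44704 = 16.9875 m/s.
Distance covered during reaction = 16.9875 × 1.1 = 18.686 m.
Distance available for braking: 59 − 18.686 = 40.314 m.
v² = 2a·d ⇒ a = v²/(2d) = 16.9875² / (2 × 40.314) = 288.575 / 80.628 = 3.5791 m/s².

Required deceleration ≈ 3.6 m/s²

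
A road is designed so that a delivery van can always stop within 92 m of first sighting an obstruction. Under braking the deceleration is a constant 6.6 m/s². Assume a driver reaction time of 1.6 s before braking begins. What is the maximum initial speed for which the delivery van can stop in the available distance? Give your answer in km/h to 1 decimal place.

Stopping distance: v·t_r + v²/(2a) = 92 with t_r = 1.6 s and a = 6.600 m/s².
So v² + 21.120 v − 1214.40 = 0.
Positive root: v = −a·t_r + √((a·t_r)² + 2a·d) = −10.560 + √(111.514 + 1214.40) = 25.8531 m/s.
25.8531 m/s × 3.6 = 93.071 km/h.

Maximum speed ≈ 93.1 km/h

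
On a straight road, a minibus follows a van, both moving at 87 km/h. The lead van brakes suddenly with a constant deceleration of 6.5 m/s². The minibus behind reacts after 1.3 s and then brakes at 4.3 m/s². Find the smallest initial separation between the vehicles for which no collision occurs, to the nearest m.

Minimum gap ≈ 54 m

87 km/h ÷ 3.6 = 24.1667 m/s.
Leader travels v²/(2a_L) = 584.029 / 13.000 = 44.925 m before stopping.
Follower covers v·t_r = 24.1667 × 1.3 = 31.417 m while reacting, then v²/(2a_F) = 584.029 / 8.600 = 67.910 m while braking, for a total of 31.417 + 67.910 = 99.327 m.
Since a_F ≤ a_L and the follower starts braking later, the follower is never slower than the leader, so the closest approach is when both have stopped.
Minimum gap = 99.327 − 44.925 = 54.402 m.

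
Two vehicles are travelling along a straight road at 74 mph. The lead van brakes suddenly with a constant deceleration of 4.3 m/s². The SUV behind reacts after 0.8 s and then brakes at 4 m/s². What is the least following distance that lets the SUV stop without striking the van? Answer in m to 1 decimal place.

Minimum gap ≈ 36.0 m

74 mph × 0.44704 = 33.0810 m/s.
Leader travels v²/(2a_L) = 1094.353 / 8.600 = 127.250 m before stopping.
Follower covers v·t_r = 33.0810 × 0.8 = 26.465 m while reacting, then v²/(2a_F) = 1094.353 / 8.000 = 136.794 m while braking, for a total of 26.465 + 136.794 = 163.259 m.
Since a_F ≤ a_L and the follower starts braking later, the follower is never slower than the leader, so the closest approach is when both have stopped.
Minimum gap = 163.259 − 127.250 = 36.009 m.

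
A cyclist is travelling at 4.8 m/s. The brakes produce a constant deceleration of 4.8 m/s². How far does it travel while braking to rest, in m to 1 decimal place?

Braking distance = v²/(2a) = 4.8000² / (2 × 4.800) = 23.040 / 9.600 = 2.400 m.

Braking distance ≈ 2.4 m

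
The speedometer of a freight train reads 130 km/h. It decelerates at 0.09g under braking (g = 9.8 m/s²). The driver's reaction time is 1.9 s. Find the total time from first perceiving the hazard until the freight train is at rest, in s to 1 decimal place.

Total time ≈ 42.8 s

130 km/h ÷ 3.6 = 36.1111 m/s.
a = 0.09 × 9.8 = 0.882 m/s².
Braking time = v/a = 36.1111 / 0.882 = 40.942 s.
Total = 1.9 + 40.942 = 42.842 s.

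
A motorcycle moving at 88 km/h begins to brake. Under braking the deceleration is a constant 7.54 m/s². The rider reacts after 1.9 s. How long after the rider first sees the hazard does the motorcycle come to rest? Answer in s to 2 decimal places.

88 km/h ÷ 3.6 = 24.4444 m/s.
Braking time = v/a = 24.4444 / 7.540 = 3.242 s.
Total = 1.9 + 3.242 = 5.142 s.

Total time ≈ 5.14 s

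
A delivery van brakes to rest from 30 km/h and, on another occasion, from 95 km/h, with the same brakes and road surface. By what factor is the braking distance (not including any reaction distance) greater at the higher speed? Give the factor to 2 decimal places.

Braking distance d = v²/(2a), so with a fixed, d ∝ v².
Factor = (95/30)² = 3.1667² = 10.0280.

Factor ≈ 10.03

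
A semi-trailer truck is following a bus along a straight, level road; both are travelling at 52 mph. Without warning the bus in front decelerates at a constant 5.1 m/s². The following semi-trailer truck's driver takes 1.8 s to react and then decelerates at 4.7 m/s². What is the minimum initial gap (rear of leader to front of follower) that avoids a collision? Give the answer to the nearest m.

Minimum gap ≈ 46 m

52 mph × 0.44704 = 23.2461 m/s.
Leader travels v²/(2a_L) = 540.381 / 10.200 = 52.979 m before stopping.
Follower covers v·t_r = 23.2461 × 1.8 = 41.843 m while reacting, then v²/(2a_F) = 540.381 / 9.400 = 57.487 m while braking, for a total of 41.843 + 57.487 = 99.330 m.
Since a_F ≤ a_L and the follower starts braking later, the follower is never slower than the leader, so the closest approach is when both have stopped.
Minimum gap = 99.330 − 52.979 = 46.351 m.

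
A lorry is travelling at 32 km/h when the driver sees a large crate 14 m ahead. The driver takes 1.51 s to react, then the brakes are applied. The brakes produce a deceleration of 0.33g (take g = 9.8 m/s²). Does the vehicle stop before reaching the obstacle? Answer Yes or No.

No

32 km/h ÷ 3.6 = 8.8889 m/s.
a = 0.33 × 9.8 = 3.234 m/s².
Reaction distance = 8.8889 × 1.51 = 13.422 m.
Braking distance = v²/(2a) = 79.013 / 6.468 = 12.216 m.
Total stopping distance = 13.422 + 12.216 = 25.638 m, vs 14 m available — it cannot stop in time and overshoots by 25.638 − 14 = 11.638 m.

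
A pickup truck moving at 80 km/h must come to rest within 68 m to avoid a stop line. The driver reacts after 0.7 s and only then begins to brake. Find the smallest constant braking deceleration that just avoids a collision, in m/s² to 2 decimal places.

80 km/h ÷ 3.6 = 22.2222 m/s.
Distance covered during reaction = 22.2222 × 0.7 = 15.556 m.
Distance available for braking: 68 − 15.556 = 52.444 m.
v² = 2a·d ⇒ a = v²/(2d) = 22.2222² / (2 × 52.444) = 493.826 / 104.888 = 4.7081 m/s².

Required deceleration ≈ 4.71 m/s²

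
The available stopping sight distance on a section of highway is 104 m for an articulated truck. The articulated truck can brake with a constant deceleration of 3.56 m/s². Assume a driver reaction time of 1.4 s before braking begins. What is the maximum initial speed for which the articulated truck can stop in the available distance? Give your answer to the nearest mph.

Stopping distance: v·t_r + v²/(2a) = 104 with t_r = 1.4 s and a = 3.560 m/s².
So v² + 9.968 v − 740.48 = 0.
Positive root: v = −a·t_r + √((a·t_r)² + 2a·d) = −4.984 + √(24.840 + 740.48) = 22.6804 m/s.
22.6804 m/s ÷ 0.44704 = 50.735 mph.

Maximum speed ≈ 51 mph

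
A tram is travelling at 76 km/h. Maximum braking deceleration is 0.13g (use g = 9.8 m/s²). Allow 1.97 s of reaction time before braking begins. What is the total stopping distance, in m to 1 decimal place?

76 km/h ÷ 3.6 = 21.1111 m/s.
a = 0.13 × 9.8 = 1.274 m/s².
Reaction distance = v·t_r = 21.1111 × 1.97 = 41.589 m.
Braking distance = v²/(2a) = 21.1111² / (2 × 1.274) = 445.679 / 2.548 = 174.913 m.
Total = 41.589 + 174.913 = 216.502 m.

Total stopping distance ≈ 216.5 m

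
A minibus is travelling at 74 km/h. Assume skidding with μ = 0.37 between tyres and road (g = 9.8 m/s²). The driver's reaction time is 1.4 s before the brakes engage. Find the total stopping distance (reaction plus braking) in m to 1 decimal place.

74 km/h ÷ 3.6 = 20.5556 m/s.
a = μg = 0.37 × 9.8 = 3.626 m/s².
Reaction distance = v·t_r = 20.5556 × 1.4 = 28.778 m.
Braking distance = v²/(2a) = 20.5556² / (2 × 3.626) = 422.533 / 7.252 = 58.264 m.
Total = 28.778 + 58.264 = 87.042 m.

Total stopping distance ≈ 87.0 m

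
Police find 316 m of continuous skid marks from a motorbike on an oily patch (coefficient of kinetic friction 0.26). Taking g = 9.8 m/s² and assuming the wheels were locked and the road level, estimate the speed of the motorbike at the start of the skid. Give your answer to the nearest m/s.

Initial speed ≈ 40 m/s

Deceleration a = μg = 0.26 × 9.8 = 2.548 m/s².
v = √(2a·d) = √(2 × 2.548 × 316) = √1610.336 = 40.1290 m/s.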